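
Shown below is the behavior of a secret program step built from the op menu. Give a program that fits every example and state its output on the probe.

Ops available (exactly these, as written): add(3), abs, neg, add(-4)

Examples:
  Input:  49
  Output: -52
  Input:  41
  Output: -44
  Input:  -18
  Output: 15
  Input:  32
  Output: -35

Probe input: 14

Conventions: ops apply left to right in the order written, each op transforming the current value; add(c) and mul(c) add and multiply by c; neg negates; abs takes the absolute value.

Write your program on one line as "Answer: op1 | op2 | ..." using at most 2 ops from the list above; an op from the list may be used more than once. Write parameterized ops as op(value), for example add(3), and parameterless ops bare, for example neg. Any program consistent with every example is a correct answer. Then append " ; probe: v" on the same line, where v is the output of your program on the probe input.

add(3) | neg ; probe: -17

Check, running the answer program on each example:
  49 -> 52 -> -52
  41 -> 44 -> -44
  -18 -> -15 -> 15
  32 -> 35 -> -35
  probe: 14 -> 17 -> -17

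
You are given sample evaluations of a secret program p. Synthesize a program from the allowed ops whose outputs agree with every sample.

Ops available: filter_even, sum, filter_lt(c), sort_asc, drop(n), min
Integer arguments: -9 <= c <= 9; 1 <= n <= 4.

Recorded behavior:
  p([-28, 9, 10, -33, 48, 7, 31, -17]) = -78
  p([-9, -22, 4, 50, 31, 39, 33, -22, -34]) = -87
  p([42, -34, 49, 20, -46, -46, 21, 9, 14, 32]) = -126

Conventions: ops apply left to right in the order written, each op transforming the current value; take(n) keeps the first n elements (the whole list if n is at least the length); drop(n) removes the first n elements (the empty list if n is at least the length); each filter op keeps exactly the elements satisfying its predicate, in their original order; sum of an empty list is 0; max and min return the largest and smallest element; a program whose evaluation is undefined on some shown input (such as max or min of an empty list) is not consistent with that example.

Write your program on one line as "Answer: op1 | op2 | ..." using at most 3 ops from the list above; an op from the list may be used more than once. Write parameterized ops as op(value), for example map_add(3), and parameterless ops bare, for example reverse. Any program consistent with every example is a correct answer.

sort_asc | filter_lt(-1) | sum

Check, running the answer program on each example:
  [-28, 9, 10, -33, 48, 7, 31, -17] -> [-33, -28, -17, 7, 9, 10, 31, 48] -> [-33, -28, -17] -> -78
  [-9, -22, 4, 50, 31, 39, 33, -22, -34] -> [-34, -22, -22, -9, 4, 31, 33, 39, 50] -> [-34, -22, -22, -9] -> -87
  [42, -34, 49, 20, -46, -46, 21, 9, 14, 32] -> [-46, -46, -34, 9, 14, 20, 21, 32, 42, 49] -> [-46, -46, -34] -> -126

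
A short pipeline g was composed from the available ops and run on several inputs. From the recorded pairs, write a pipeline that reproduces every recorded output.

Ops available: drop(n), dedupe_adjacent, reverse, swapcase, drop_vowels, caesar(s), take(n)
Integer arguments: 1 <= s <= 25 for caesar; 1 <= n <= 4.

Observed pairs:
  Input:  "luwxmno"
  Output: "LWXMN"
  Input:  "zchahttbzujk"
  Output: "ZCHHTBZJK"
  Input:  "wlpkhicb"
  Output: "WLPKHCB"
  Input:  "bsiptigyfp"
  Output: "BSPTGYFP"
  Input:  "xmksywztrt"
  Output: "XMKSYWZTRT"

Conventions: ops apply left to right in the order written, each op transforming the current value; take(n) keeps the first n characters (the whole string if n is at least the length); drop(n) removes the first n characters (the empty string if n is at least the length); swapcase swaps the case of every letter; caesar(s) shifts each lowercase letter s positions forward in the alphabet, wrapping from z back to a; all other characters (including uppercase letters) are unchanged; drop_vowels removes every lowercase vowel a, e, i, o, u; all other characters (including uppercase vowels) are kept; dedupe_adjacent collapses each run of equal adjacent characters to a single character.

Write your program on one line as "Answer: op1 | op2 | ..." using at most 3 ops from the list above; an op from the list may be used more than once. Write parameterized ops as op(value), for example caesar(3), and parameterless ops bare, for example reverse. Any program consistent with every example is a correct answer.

dedupe_adjacent | drop_vowels | swapcase

Check, running the answer program on each example:
  "luwxmno" -> "luwxmno" -> "lwxmn" -> "LWXMN"
  "zchahttbzujk" -> "zchahtbzujk" -> "zchhtbzjk" -> "ZCHHTBZJK"
  "wlpkhicb" -> "wlpkhicb" -> "wlpkhcb" -> "WLPKHCB"
  "bsiptigyfp" -> "bsiptigyfp" -> "bsptgyfp" -> "BSPTGYFP"
  "xmksywztrt" -> "xmksywztrt" -> "xmksywztrt" -> "XMKSYWZTRT"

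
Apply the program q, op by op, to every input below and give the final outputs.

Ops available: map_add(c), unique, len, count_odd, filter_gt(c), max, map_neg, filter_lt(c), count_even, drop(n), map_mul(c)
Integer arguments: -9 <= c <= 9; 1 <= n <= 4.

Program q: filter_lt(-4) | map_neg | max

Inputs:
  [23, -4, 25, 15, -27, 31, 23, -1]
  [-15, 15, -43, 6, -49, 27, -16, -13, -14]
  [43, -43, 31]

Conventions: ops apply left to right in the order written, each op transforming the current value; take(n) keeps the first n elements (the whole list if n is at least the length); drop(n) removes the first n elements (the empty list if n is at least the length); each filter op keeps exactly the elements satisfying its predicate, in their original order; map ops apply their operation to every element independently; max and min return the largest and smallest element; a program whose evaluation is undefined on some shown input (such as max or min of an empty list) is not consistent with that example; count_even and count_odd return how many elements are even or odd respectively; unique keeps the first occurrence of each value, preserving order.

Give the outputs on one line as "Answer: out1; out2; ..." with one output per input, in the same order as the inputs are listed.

27; 49; 43

Execution, op by op:
  [23, -4, 25, 15, -27, 31, 23, -1] -> [-27] -> [27] -> 27
  [-15, 15, -43, 6, -49, 27, -16, -13, -14] -> [-15, -43, -49, -16, -13, -14] -> [15, 43, 49, 16, 13, 14] -> 49
  [43, -43, 31] -> [-43] -> [43] -> 43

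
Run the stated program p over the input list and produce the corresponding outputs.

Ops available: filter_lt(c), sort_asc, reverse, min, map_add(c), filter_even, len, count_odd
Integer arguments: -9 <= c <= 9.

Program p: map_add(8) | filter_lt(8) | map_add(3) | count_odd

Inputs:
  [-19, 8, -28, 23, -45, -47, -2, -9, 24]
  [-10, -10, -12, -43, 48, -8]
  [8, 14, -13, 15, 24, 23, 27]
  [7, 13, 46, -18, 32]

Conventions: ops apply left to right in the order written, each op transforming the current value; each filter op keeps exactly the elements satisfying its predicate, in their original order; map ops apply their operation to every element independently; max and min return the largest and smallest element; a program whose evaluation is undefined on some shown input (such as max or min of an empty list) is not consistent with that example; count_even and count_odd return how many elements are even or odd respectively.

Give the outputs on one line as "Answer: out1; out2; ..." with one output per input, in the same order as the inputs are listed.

Execution, op by op:
  [-19, 8, -28, 23, -45, -47, -2, -9, 24] -> [-11, 16, -20, 31, -37, -39, 6, -1, 32] -> [-11, -20, -37, -39, 6, -1] -> [-8, -17, -34, -36, 9, 2] -> 2
  [-10, -10, -12, -43, 48, -8] -> [-2, -2, -4, -35, 56, 0] -> [-2, -2, -4, -35, 0] -> [1, 1, -1, -32, 3] -> 4
  [8, 14, -13, 15, 24, 23, 27] -> [16, 22, -5, 23, 32, 31, 35] -> [-5] -> [-2] -> 0
  [7, 13, 46, -18, 32] -> [15, 21, 54, -10, 40] -> [-10] -> [-7] -> 1

2; 4; 0; 1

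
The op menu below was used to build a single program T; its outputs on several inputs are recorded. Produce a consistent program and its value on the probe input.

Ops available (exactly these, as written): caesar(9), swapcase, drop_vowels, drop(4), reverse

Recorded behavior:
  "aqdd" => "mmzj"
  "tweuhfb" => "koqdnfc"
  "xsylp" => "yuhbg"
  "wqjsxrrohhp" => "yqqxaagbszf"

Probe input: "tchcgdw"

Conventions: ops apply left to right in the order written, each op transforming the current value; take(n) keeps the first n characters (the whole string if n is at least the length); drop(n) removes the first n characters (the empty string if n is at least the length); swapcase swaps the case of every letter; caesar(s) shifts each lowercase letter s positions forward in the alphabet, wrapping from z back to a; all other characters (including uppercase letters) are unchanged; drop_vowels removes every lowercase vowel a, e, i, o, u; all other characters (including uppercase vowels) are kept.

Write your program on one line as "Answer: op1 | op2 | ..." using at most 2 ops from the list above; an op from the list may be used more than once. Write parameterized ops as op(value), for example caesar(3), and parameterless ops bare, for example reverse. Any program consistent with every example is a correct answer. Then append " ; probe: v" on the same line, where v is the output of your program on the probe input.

caesar(9) | reverse ; probe: "fmplqlc"

Check, running the answer program on each example:
  "aqdd" -> "jzmm" -> "mmzj"
  "tweuhfb" -> "cfndqok" -> "koqdnfc"
  "xsylp" -> "gbhuy" -> "yuhbg"
  "wqjsxrrohhp" -> "fzsbgaaxqqy" -> "yqqxaagbszf"
  probe: "tchcgdw" -> "clqlpmf" -> "fmplqlc"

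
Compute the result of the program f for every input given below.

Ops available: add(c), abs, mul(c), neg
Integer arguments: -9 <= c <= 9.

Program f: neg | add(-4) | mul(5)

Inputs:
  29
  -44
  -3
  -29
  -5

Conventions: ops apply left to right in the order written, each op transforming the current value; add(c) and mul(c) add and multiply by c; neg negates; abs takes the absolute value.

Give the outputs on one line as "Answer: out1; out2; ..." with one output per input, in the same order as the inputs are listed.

Execution, op by op:
  29 -> -29 -> -33 -> -165
  -44 -> 44 -> 40 -> 200
  -3 -> 3 -> -1 -> -5
  -29 -> 29 -> 25 -> 125
  -5 -> 5 -> 1 -> 5

-165; 200; -5; 125; 5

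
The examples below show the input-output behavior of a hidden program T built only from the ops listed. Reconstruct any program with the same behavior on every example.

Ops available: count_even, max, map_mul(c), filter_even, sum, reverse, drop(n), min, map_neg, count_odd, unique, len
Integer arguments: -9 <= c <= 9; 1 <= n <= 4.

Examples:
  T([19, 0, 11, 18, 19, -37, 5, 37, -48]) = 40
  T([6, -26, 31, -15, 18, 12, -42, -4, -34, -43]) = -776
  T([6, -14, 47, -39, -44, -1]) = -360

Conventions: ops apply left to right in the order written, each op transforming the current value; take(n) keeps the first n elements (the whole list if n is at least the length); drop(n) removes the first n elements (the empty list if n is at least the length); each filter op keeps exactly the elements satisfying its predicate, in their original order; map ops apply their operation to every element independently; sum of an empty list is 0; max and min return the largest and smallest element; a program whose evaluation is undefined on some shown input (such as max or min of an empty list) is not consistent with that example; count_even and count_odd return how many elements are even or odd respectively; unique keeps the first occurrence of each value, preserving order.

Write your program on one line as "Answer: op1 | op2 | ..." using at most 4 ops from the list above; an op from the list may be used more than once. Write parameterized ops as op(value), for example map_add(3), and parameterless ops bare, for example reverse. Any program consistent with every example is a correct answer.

unique | map_mul(8) | sum

Check, running the answer program on each example:
  [19, 0, 11, 18, 19, -37, 5, 37, -48] -> [19, 0, 11, 18, -37, 5, 37, -48] -> [152, 0, 88, 144, -296, 40, 296, -384] -> 40
  [6, -26, 31, -15, 18, 12, -42, -4, -34, -43] -> [6, -26, 31, -15, 18, 12, -42, -4, -34, -43] -> [48, -208, 248, -120, 144, 96, -336, -32, -272, -344] -> -776
  [6, -14, 47, -39, -44, -1] -> [6, -14, 47, -39, -44, -1] -> [48, -112, 376, -312, -352, -8] -> -360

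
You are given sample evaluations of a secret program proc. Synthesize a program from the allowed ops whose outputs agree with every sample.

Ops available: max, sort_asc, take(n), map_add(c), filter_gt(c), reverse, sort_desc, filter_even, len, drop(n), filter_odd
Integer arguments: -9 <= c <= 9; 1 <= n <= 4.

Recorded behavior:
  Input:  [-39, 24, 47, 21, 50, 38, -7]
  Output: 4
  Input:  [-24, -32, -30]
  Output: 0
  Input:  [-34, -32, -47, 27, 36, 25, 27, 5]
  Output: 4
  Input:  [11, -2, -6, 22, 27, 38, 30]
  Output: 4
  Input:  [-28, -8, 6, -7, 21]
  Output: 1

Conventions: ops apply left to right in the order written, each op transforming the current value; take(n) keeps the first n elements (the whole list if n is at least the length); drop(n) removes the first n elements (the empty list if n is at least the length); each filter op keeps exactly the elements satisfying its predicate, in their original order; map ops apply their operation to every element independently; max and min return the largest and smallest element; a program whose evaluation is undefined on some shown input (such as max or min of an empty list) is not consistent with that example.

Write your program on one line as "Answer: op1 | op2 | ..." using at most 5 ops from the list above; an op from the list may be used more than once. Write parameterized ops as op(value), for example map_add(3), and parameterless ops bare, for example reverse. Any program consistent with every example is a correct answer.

map_add(-8) | filter_gt(0) | sort_asc | take(4) | len

Check, running the answer program on each example:
  [-39, 24, 47, 21, 50, 38, -7] -> [-47, 16, 39, 13, 42, 30, -15] -> [16, 39, 13, 42, 30] -> [13, 16, 30, 39, 42] -> [13, 16, 30, 39] -> 4
  [-24, -32, -30] -> [-32, -40, -38] -> [] -> [] -> [] -> 0
  [-34, -32, -47, 27, 36, 25, 27, 5] -> [-42, -40, -55, 19, 28, 17, 19, -3] -> [19, 28, 17, 19] -> [17, 19, 19, 28] -> [17, 19, 19, 28] -> 4
  [11, -2, -6, 22, 27, 38, 30] -> [3, -10, -14, 14, 19, 30, 22] -> [3, 14, 19, 30, 22] -> [3, 14, 19, 22, 30] -> [3, 14, 19, 22] -> 4
  [-28, -8, 6, -7, 21] -> [-36, -16, -2, -15, 13] -> [13] -> [13] -> [13] -> 1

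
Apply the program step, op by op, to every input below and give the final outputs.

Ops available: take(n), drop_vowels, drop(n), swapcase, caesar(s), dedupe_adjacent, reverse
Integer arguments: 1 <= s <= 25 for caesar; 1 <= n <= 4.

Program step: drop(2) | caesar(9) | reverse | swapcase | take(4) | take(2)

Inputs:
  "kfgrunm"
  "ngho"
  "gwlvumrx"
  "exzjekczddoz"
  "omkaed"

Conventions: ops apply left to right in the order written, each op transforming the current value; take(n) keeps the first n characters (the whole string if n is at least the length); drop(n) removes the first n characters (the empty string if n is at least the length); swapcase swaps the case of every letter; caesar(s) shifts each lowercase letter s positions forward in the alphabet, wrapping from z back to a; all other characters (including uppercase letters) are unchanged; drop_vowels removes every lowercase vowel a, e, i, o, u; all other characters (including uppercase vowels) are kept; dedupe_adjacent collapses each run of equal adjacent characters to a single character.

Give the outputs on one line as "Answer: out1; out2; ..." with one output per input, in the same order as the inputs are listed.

"VW"; "XQ"; "GA"; "IX"; "MN"

Execution, op by op:
  "kfgrunm" -> "grunm" -> "padwv" -> "vwdap" -> "VWDAP" -> "VWDA" -> "VW"
  "ngho" -> "ho" -> "qx" -> "xq" -> "XQ" -> "XQ" -> "XQ"
  "gwlvumrx" -> "lvumrx" -> "uedvag" -> "gavdeu" -> "GAVDEU" -> "GAVD" -> "GA"
  "exzjekczddoz" -> "zjekczddoz" -> "isntlimmxi" -> "ixmmiltnsi" -> "IXMMILTNSI" -> "IXMM" -> "IX"
  "omkaed" -> "kaed" -> "tjnm" -> "mnjt" -> "MNJT" -> "MNJT" -> "MN"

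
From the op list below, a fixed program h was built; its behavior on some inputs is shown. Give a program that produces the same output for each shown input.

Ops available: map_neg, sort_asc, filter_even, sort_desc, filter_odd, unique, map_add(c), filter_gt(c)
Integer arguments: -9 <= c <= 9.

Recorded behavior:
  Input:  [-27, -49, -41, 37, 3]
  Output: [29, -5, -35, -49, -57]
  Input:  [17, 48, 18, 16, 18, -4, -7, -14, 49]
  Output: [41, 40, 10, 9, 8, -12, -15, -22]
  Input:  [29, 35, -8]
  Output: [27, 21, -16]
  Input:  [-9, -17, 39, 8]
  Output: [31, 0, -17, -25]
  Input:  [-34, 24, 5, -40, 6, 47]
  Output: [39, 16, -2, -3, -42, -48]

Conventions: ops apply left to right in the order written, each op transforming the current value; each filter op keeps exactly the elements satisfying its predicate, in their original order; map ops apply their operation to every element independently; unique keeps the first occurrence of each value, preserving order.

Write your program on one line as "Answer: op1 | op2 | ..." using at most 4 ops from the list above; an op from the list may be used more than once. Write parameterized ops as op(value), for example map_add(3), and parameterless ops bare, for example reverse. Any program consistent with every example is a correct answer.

map_add(-6) | unique | map_add(-2) | sort_desc

Check, running the answer program on each example:
  [-27, -49, -41, 37, 3] -> [-33, -55, -47, 31, -3] -> [-33, -55, -47, 31, -3] -> [-35, -57, -49, 29, -5] -> [29, -5, -35, -49, -57]
  [17, 48, 18, 16, 18, -4, -7, -14, 49] -> [11, 42, 12, 10, 12, -10, -13, -20, 43] -> [11, 42, 12, 10, -10, -13, -20, 43] -> [9, 40, 10, 8, -12, -15, -22, 41] -> [41, 40, 10, 9, 8, -12, -15, -22]
  [29, 35, -8] -> [23, 29, -14] -> [23, 29, -14] -> [21, 27, -16] -> [27, 21, -16]
  [-9, -17, 39, 8] -> [-15, -23, 33, 2] -> [-15, -23, 33, 2] -> [-17, -25, 31, 0] -> [31, 0, -17, -25]
  [-34, 24, 5, -40, 6, 47] -> [-40, 18, -1, -46, 0, 41] -> [-40, 18, -1, -46, 0, 41] -> [-42, 16, -3, -48, -2, 39] -> [39, 16, -2, -3, -42, -48]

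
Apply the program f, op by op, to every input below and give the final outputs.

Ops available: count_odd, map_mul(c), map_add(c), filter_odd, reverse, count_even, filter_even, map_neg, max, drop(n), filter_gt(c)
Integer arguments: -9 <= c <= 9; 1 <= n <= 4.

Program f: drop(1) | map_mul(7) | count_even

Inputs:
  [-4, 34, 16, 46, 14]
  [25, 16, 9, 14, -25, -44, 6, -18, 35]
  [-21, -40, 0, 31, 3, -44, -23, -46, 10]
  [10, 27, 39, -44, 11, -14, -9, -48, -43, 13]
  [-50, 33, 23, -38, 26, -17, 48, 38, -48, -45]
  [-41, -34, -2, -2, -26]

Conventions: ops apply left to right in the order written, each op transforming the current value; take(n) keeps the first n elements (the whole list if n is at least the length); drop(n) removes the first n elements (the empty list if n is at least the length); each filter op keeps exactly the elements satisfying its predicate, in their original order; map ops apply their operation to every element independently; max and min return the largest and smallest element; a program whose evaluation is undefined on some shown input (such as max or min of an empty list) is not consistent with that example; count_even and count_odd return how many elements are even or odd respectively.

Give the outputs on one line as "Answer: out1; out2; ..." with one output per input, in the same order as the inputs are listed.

4; 5; 5; 3; 5; 4

Execution, op by op:
  [-4, 34, 16, 46, 14] -> [34, 16, 46, 14] -> [238, 112, 322, 98] -> 4
  [25, 16, 9, 14, -25, -44, 6, -18, 35] -> [16, 9, 14, -25, -44, 6, -18, 35] -> [112, 63, 98, -175, -308, 42, -126, 245] -> 5
  [-21, -40, 0, 31, 3, -44, -23, -46, 10] -> [-40, 0, 31, 3, -44, -23, -46, 10] -> [-280, 0, 217, 21, -308, -161, -322, 70] -> 5
  [10, 27, 39, -44, 11, -14, -9, -48, -43, 13] -> [27, 39, -44, 11, -14, -9, -48, -43, 13] -> [189, 273, -308, 77, -98, -63, -336, -301, 91] -> 3
  [-50, 33, 23, -38, 26, -17, 48, 38, -48, -45] -> [33, 23, -38, 26, -17, 48, 38, -48, -45] -> [231, 161, -266, 182, -119, 336, 266, -336, -315] -> 5
  [-41, -34, -2, -2, -26] -> [-34, -2, -2, -26] -> [-238, -14, -14, -182] -> 4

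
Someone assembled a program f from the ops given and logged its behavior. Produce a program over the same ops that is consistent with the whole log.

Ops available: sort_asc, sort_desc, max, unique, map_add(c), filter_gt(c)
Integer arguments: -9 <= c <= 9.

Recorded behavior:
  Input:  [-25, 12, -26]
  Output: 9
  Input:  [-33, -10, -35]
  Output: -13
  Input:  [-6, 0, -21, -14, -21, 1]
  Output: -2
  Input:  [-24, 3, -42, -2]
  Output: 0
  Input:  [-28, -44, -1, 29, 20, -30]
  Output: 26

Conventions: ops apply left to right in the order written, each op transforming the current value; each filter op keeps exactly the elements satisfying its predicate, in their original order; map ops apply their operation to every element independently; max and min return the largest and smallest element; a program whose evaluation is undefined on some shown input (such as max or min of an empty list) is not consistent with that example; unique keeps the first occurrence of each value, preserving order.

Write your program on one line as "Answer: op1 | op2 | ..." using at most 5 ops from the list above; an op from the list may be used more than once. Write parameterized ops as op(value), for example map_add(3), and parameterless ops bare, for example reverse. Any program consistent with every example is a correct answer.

unique | sort_desc | map_add(-3) | max

Check, running the answer program on each example:
  [-25, 12, -26] -> [-25, 12, -26] -> [12, -25, -26] -> [9, -28, -29] -> 9
  [-33, -10, -35] -> [-33, -10, -35] -> [-10, -33, -35] -> [-13, -36, -38] -> -13
  [-6, 0, -21, -14, -21, 1] -> [-6, 0, -21, -14, 1] -> [1, 0, -6, -14, -21] -> [-2, -3, -9, -17, -24] -> -2
  [-24, 3, -42, -2] -> [-24, 3, -42, -2] -> [3, -2, -24, -42] -> [0, -5, -27, -45] -> 0
  [-28, -44, -1, 29, 20, -30] -> [-28, -44, -1, 29, 20, -30] -> [29, 20, -1, -28, -30, -44] -> [26, 17, -4, -31, -33, -47] -> 26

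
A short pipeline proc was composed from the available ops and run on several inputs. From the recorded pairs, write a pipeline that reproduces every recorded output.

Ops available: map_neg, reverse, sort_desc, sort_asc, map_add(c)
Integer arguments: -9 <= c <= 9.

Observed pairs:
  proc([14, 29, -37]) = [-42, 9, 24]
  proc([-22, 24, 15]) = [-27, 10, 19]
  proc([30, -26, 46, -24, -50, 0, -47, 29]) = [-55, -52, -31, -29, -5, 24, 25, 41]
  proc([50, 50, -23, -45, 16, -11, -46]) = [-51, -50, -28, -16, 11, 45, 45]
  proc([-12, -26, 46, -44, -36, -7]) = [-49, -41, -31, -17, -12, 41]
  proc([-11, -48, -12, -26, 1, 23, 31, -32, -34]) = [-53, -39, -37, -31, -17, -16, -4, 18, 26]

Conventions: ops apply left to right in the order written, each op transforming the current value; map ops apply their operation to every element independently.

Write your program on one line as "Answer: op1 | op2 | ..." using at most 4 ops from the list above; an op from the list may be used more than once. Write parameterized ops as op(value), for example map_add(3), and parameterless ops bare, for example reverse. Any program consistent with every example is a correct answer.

map_add(-2) | map_add(-3) | sort_asc

Check, running the answer program on each example:
  [14, 29, -37] -> [12, 27, -39] -> [9, 24, -42] -> [-42, 9, 24]
  [-22, 24, 15] -> [-24, 22, 13] -> [-27, 19, 10] -> [-27, 10, 19]
  [30, -26, 46, -24, -50, 0, -47, 29] -> [28, -28, 44, -26, -52, -2, -49, 27] -> [25, -31, 41, -29, -55, -5, -52, 24] -> [-55, -52, -31, -29, -5, 24, 25, 41]
  [50, 50, -23, -45, 16, -11, -46] -> [48, 48, -25, -47, 14, -13, -48] -> [45, 45, -28, -50, 11, -16, -51] -> [-51, -50, -28, -16, 11, 45, 45]
  [-12, -26, 46, -44, -36, -7] -> [-14, -28, 44, -46, -38, -9] -> [-17, -31, 41, -49, -41, -12] -> [-49, -41, -31, -17, -12, 41]
  [-11, -48, -12, -26, 1, 23, 31, -32, -34] -> [-13, -50, -14, -28, -1, 21, 29, -34, -36] -> [-16, -53, -17, -31, -4, 18, 26, -37, -39] -> [-53, -39, -37, -31, -17, -16, -4, 18, 26]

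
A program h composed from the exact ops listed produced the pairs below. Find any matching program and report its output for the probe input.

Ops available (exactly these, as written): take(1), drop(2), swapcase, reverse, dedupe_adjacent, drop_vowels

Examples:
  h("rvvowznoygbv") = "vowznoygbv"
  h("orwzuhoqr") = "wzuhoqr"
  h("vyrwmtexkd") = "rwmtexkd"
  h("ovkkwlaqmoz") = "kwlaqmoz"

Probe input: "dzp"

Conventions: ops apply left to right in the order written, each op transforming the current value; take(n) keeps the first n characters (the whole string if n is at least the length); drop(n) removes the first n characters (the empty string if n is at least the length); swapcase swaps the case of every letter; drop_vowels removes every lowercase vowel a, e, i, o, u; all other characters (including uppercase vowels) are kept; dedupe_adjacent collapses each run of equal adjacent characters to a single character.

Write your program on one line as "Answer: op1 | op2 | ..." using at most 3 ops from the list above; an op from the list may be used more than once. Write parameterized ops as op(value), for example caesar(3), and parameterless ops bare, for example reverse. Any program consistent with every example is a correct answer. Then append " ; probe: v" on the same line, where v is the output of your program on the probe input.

drop(2) | dedupe_adjacent ; probe: "p"

Check, running the answer program on each example:
  "rvvowznoygbv" -> "vowznoygbv" -> "vowznoygbv"
  "orwzuhoqr" -> "wzuhoqr" -> "wzuhoqr"
  "vyrwmtexkd" -> "rwmtexkd" -> "rwmtexkd"
  "ovkkwlaqmoz" -> "kkwlaqmoz" -> "kwlaqmoz"
  probe: "dzp" -> "p" -> "p"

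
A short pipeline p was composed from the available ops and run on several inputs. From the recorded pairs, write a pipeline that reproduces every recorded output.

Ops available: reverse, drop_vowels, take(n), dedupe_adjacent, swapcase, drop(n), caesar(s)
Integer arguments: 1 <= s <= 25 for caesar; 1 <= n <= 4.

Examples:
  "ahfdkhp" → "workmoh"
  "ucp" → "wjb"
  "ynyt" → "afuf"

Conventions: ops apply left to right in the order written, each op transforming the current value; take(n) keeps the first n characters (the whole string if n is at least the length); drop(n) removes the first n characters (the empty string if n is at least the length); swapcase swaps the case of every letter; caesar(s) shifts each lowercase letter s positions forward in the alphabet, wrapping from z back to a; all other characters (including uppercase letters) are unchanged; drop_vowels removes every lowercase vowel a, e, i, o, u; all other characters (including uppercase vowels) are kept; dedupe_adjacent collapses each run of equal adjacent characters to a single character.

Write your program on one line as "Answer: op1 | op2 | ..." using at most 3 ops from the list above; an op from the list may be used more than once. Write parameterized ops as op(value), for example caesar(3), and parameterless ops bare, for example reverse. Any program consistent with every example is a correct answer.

caesar(8) | caesar(25) | reverse

Check, running the answer program on each example:
  "ahfdkhp" -> "ipnlspx" -> "homkrow" -> "workmoh"
  "ucp" -> "ckx" -> "bjw" -> "wjb"
  "ynyt" -> "gvgb" -> "fufa" -> "afuf"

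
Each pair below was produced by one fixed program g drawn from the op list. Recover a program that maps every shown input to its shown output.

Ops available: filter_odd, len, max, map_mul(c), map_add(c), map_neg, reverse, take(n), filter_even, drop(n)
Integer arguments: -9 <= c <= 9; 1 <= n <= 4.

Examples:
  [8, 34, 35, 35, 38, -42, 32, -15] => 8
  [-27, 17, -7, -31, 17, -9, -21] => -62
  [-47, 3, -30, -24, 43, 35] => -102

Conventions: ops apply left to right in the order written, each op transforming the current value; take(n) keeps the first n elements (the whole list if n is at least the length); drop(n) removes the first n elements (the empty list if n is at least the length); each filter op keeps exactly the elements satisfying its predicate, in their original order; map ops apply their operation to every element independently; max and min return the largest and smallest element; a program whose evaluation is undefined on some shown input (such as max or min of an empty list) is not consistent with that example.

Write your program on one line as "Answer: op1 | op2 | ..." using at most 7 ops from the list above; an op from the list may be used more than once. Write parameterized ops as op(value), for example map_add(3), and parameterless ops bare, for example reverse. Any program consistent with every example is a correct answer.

map_mul(2) | map_neg | take(1) | map_add(8) | map_neg | max

Check, running the answer program on each example:
  [8, 34, 35, 35, 38, -42, 32, -15] -> [16, 68, 70, 70, 76, -84, 64, -30] -> [-16, -68, -70, -70, -76, 84, -64, 30] -> [-16] -> [-8] -> [8] -> 8
  [-27, 17, -7, -31, 17, -9, -21] -> [-54, 34, -14, -62, 34, -18, -42] -> [54, -34, 14, 62, -34, 18, 42] -> [54] -> [62] -> [-62] -> -62
  [-47, 3, -30, -24, 43, 35] -> [-94, 6, -60, -48, 86, 70] -> [94, -6, 60, 48, -86, -70] -> [94] -> [102] -> [-102] -> -102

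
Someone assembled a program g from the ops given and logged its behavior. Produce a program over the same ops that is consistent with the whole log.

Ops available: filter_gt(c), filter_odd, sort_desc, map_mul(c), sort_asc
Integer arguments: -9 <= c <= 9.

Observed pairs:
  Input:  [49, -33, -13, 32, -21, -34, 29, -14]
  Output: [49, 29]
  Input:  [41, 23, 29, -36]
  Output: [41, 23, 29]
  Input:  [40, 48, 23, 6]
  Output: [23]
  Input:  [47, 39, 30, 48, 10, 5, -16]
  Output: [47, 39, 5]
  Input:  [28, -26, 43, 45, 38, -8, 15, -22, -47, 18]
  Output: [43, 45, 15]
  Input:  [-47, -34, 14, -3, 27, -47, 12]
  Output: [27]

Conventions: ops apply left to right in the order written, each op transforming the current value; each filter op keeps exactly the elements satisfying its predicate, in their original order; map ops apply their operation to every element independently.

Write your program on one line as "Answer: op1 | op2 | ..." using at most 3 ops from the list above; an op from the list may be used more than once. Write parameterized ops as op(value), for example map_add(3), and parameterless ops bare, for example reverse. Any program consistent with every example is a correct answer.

filter_odd | filter_gt(-1)

Check, running the answer program on each example:
  [49, -33, -13, 32, -21, -34, 29, -14] -> [49, -33, -13, -21, 29] -> [49, 29]
  [41, 23, 29, -36] -> [41, 23, 29] -> [41, 23, 29]
  [40, 48, 23, 6] -> [23] -> [23]
  [47, 39, 30, 48, 10, 5, -16] -> [47, 39, 5] -> [47, 39, 5]
  [28, -26, 43, 45, 38, -8, 15, -22, -47, 18] -> [43, 45, 15, -47] -> [43, 45, 15]
  [-47, -34, 14, -3, 27, -47, 12] -> [-47, -3, 27, -47] -> [27]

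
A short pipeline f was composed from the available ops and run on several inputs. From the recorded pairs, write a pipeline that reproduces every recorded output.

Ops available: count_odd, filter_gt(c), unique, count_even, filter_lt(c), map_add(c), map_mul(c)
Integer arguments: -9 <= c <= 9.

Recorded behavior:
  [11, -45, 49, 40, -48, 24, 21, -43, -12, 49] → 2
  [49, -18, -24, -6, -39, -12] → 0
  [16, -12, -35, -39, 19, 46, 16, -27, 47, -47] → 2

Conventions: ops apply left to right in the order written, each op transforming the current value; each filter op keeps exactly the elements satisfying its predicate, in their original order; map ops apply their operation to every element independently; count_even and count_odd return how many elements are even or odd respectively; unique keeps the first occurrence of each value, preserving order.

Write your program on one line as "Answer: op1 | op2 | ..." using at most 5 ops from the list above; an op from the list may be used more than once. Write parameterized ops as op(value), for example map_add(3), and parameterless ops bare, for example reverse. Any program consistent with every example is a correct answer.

map_add(-6) | unique | filter_gt(6) | count_even

Check, running the answer program on each example:
  [11, -45, 49, 40, -48, 24, 21, -43, -12, 49] -> [5, -51, 43, 34, -54, 18, 15, -49, -18, 43] -> [5, -51, 43, 34, -54, 18, 15, -49, -18] -> [43, 34, 18, 15] -> 2
  [49, -18, -24, -6, -39, -12] -> [43, -24, -30, -12, -45, -18] -> [43, -24, -30, -12, -45, -18] -> [43] -> 0
  [16, -12, -35, -39, 19, 46, 16, -27, 47, -47] -> [10, -18, -41, -45, 13, 40, 10, -33, 41, -53] -> [10, -18, -41, -45, 13, 40, -33, 41, -53] -> [10, 13, 40, 41] -> 2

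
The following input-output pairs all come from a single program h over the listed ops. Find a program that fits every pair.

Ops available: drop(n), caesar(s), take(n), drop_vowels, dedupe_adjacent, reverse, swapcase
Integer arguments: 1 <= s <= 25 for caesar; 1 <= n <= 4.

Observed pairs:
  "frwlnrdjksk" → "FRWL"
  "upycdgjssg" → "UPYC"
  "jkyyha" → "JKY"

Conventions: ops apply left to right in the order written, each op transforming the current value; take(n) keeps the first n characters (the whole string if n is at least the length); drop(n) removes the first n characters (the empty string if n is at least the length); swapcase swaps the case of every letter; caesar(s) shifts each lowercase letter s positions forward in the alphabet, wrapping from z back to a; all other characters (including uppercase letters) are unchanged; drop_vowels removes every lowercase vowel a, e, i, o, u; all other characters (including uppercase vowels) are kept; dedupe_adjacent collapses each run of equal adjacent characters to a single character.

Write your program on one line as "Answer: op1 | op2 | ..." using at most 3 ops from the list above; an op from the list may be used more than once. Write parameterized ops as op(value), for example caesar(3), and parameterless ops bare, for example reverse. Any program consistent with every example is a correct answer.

take(4) | swapcase | dedupe_adjacent

Check, running the answer program on each example:
  "frwlnrdjksk" -> "frwl" -> "FRWL" -> "FRWL"
  "upycdgjssg" -> "upyc" -> "UPYC" -> "UPYC"
  "jkyyha" -> "jkyy" -> "JKYY" -> "JKY"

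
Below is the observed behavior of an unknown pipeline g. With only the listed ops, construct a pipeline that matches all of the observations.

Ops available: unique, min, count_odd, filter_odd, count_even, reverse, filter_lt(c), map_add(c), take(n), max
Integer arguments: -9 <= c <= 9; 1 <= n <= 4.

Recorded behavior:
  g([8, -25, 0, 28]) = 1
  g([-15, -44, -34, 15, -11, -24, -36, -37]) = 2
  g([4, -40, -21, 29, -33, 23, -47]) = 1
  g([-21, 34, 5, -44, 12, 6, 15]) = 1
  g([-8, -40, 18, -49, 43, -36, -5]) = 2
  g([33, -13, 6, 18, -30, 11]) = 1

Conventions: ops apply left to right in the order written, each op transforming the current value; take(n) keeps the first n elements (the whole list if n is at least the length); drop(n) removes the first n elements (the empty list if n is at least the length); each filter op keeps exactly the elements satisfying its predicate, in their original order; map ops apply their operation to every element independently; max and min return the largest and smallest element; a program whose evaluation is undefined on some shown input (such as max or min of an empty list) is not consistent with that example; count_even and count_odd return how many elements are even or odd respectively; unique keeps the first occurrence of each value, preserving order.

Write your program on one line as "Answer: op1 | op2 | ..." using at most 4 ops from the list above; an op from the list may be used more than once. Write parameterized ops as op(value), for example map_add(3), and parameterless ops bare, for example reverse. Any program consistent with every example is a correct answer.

reverse | filter_lt(5) | take(4) | count_even

Check, running the answer program on each example:
  [8, -25, 0, 28] -> [28, 0, -25, 8] -> [0, -25] -> [0, -25] -> 1
  [-15, -44, -34, 15, -11, -24, -36, -37] -> [-37, -36, -24, -11, 15, -34, -44, -15] -> [-37, -36, -24, -11, -34, -44, -15] -> [-37, -36, -24, -11] -> 2
  [4, -40, -21, 29, -33, 23, -47] -> [-47, 23, -33, 29, -21, -40, 4] -> [-47, -33, -21, -40, 4] -> [-47, -33, -21, -40] -> 1
  [-21, 34, 5, -44, 12, 6, 15] -> [15, 6, 12, -44, 5, 34, -21] -> [-44, -21] -> [-44, -21] -> 1
  [-8, -40, 18, -49, 43, -36, -5] -> [-5, -36, 43, -49, 18, -40, -8] -> [-5, -36, -49, -40, -8] -> [-5, -36, -49, -40] -> 2
  [33, -13, 6, 18, -30, 11] -> [11, -30, 18, 6, -13, 33] -> [-30, -13] -> [-30, -13] -> 1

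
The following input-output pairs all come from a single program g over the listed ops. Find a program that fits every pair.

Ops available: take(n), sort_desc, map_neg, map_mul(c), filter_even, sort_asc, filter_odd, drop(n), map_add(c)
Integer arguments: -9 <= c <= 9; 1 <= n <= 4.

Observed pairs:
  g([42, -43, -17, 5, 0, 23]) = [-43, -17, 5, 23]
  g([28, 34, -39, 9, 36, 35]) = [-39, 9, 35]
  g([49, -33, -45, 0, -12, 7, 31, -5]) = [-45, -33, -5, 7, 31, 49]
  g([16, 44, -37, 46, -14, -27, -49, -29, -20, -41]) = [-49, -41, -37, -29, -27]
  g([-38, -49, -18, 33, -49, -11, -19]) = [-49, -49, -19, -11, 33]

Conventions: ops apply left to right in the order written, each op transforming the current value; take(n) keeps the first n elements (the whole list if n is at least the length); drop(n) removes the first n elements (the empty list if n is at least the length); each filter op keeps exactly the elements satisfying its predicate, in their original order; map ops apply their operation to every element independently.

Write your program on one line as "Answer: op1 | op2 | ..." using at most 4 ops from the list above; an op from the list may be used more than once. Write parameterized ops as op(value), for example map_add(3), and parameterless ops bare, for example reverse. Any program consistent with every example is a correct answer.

sort_desc | sort_asc | filter_odd

Check, running the answer program on each example:
  [42, -43, -17, 5, 0, 23] -> [42, 23, 5, 0, -17, -43] -> [-43, -17, 0, 5, 23, 42] -> [-43, -17, 5, 23]
  [28, 34, -39, 9, 36, 35] -> [36, 35, 34, 28, 9, -39] -> [-39, 9, 28, 34, 35, 36] -> [-39, 9, 35]
  [49, -33, -45, 0, -12, 7, 31, -5] -> [49, 31, 7, 0, -5, -12, -33, -45] -> [-45, -33, -12, -5, 0, 7, 31, 49] -> [-45, -33, -5, 7, 31, 49]
  [16, 44, -37, 46, -14, -27, -49, -29, -20, -41] -> [46, 44, 16, -14, -20, -27, -29, -37, -41, -49] -> [-49, -41, -37, -29, -27, -20, -14, 16, 44, 46] -> [-49, -41, -37, -29, -27]
  [-38, -49, -18, 33, -49, -11, -19] -> [33, -11, -18, -19, -38, -49, -49] -> [-49, -49, -38, -19, -18, -11, 33] -> [-49, -49, -19, -11, 33]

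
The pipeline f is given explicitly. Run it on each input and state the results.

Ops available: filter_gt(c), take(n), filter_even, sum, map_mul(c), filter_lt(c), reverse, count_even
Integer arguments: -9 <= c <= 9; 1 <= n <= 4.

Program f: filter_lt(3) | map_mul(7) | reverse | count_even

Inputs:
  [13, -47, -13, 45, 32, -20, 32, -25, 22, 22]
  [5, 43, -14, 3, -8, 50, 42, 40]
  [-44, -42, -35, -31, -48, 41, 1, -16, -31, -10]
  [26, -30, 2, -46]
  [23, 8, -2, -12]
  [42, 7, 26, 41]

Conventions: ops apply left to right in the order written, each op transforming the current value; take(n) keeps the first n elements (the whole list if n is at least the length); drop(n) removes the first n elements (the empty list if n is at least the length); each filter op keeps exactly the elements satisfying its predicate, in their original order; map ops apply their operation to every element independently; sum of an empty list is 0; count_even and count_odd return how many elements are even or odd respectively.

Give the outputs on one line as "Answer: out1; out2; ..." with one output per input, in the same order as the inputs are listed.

1; 2; 5; 3; 2; 0

Execution, op by op:
  [13, -47, -13, 45, 32, -20, 32, -25, 22, 22] -> [-47, -13, -20, -25] -> [-329, -91, -140, -175] -> [-175, -140, -91, -329] -> 1
  [5, 43, -14, 3, -8, 50, 42, 40] -> [-14, -8] -> [-98, -56] -> [-56, -98] -> 2
  [-44, -42, -35, -31, -48, 41, 1, -16, -31, -10] -> [-44, -42, -35, -31, -48, 1, -16, -31, -10] -> [-308, -294, -245, -217, -336, 7, -112, -217, -70] -> [-70, -217, -112, 7, -336, -217, -245, -294, -308] -> 5
  [26, -30, 2, -46] -> [-30, 2, -46] -> [-210, 14, -322] -> [-322, 14, -210] -> 3
  [23, 8, -2, -12] -> [-2, -12] -> [-14, -84] -> [-84, -14] -> 2
  [42, 7, 26, 41] -> [] -> [] -> [] -> 0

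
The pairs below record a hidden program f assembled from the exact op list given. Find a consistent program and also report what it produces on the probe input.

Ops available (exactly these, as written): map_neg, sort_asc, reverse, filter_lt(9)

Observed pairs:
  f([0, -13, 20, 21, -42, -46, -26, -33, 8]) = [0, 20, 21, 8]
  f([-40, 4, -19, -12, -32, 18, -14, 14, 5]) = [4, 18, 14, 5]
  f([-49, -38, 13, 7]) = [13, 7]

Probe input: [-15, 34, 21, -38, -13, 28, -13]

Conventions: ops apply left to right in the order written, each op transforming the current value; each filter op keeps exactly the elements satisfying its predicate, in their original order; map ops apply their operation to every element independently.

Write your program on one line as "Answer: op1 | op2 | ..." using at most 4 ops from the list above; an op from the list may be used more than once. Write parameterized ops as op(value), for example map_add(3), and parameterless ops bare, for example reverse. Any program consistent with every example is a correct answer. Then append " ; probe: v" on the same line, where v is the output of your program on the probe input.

map_neg | filter_lt(9) | map_neg ; probe: [34, 21, 28]

Check, running the answer program on each example:
  [0, -13, 20, 21, -42, -46, -26, -33, 8] -> [0, 13, -20, -21, 42, 46, 26, 33, -8] -> [0, -20, -21, -8] -> [0, 20, 21, 8]
  [-40, 4, -19, -12, -32, 18, -14, 14, 5] -> [40, -4, 19, 12, 32, -18, 14, -14, -5] -> [-4, -18, -14, -5] -> [4, 18, 14, 5]
  [-49, -38, 13, 7] -> [49, 38, -13, -7] -> [-13, -7] -> [13, 7]
  probe: [-15, 34, 21, -38, -13, 28, -13] -> [15, -34, -21, 38, 13, -28, 13] -> [-34, -21, -28] -> [34, 21, 28]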